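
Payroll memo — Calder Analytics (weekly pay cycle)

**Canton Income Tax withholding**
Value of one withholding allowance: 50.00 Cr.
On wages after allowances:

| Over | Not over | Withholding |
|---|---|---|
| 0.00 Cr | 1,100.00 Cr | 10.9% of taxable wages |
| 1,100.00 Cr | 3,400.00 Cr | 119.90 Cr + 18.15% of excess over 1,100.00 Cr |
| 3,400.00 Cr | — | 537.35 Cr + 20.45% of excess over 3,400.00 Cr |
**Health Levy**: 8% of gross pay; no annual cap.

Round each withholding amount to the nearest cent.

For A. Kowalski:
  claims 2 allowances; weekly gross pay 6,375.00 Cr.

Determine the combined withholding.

1,635.29 Cr

Canton Income Tax: taxable = 6,375.00 Cr − 2×50.00 Cr = 6,275.00 Cr
  537.35 Cr + 20.45% × (6,275.00 Cr − 3,400.00 Cr) = 537.35 Cr + 20.45% × 2,875.00 Cr = 1,125.29 Cr
Health Levy: 8% × 6,375.00 Cr = 510.00 Cr
Total: 1,125.29 Cr + 510.00 Cr = 1,635.29 Cr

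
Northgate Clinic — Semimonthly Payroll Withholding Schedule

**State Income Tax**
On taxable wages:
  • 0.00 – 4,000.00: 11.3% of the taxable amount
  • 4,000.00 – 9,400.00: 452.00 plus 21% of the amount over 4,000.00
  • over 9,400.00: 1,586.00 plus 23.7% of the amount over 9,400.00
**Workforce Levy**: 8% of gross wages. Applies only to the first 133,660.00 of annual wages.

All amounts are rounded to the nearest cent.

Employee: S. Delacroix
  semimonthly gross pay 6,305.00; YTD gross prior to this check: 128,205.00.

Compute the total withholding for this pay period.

1,372.45

State Income Tax: taxable = 6,305.00
  452.00 + 21% × (6,305.00 − 4,000.00) = 452.00 + 21% × 2,305.00 = 936.05
Workforce Levy: cap 133,660.00 − YTD 128,205.00 = 5,455.00 subject; 8% × 5,455.00 = 436.40
Total: 936.05 + 436.40 = 1,372.45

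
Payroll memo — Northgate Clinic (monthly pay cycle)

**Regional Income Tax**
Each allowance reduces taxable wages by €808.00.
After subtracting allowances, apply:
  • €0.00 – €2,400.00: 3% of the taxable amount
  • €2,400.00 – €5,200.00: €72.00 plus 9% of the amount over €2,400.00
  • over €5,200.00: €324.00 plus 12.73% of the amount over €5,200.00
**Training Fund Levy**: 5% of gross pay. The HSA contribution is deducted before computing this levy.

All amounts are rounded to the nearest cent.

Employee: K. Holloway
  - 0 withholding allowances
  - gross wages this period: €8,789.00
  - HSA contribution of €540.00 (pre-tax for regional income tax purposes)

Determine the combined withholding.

€1,124.59

Regional Income Tax: taxable = €8,789.00 − €540.00 = €8,249.00
  €324.00 + 12.73% × (€8,249.00 − €5,200.00) = €324.00 + 12.73% × €3,049.00 = €712.14
Training Fund Levy: 5% × €8,249.00 = €412.45
Total: €712.14 + €412.45 = €1,124.59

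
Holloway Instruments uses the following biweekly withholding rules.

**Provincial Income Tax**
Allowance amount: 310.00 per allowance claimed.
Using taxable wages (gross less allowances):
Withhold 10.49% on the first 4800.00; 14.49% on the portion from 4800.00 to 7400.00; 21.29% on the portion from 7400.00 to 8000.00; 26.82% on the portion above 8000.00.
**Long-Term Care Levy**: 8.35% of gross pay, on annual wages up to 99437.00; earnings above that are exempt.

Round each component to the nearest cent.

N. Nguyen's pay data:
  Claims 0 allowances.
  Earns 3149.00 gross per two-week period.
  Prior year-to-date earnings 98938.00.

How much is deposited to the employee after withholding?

Provincial Income Tax: taxable = 3149.00
  10.49% × 3149.00 = 330.33
Long-Term Care Levy: cap 99437.00 − YTD 98938.00 = 499.00 subject; 8.35% × 499.00 = 41.67
Total withheld: 330.33 + 41.67 = 372.00
Net pay: 3149.00 − 372.00 = 2777.00

2777.00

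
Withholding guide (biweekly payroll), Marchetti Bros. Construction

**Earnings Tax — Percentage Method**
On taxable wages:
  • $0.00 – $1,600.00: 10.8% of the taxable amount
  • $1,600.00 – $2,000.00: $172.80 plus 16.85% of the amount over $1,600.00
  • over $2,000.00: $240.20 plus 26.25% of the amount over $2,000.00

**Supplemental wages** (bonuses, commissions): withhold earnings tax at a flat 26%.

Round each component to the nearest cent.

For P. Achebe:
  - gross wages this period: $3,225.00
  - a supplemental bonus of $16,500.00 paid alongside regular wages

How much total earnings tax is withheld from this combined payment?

Earnings Tax: taxable = $3,225.00
  $240.20 + 26.25% × ($3,225.00 − $2,000.00) = $240.20 + 26.25% × $1,225.00 = $561.76
Supplemental (26% flat on bonus): 26% × $16,500.00 = $4,290.00
Total earnings tax: $561.76 + $4,290.00 = $4,851.76

$4,851.76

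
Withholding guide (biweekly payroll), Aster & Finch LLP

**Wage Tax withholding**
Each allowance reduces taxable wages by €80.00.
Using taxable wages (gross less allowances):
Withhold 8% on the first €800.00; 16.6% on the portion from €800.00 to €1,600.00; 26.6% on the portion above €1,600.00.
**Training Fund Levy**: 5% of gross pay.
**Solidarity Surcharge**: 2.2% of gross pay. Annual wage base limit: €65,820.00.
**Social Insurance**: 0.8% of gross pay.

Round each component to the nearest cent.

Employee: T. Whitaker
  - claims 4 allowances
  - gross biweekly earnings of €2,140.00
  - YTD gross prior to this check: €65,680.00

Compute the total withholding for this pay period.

Wage Tax: taxable = €2,140.00 − 4×€80.00 = €1,820.00
  €196.80 + 26.6% × (€1,820.00 − €1,600.00) = €196.80 + 26.6% × €220.00 = €255.32
Training Fund Levy: 5% × €2,140.00 = €107.00
Solidarity Surcharge: cap €65,820.00 − YTD €65,680.00 = €140.00 subject; 2.2% × €140.00 = €3.08
Social Insurance: 0.8% × €2,140.00 = €17.12
Total: €255.32 + €107.00 + €3.08 + €17.12 = €382.52

€382.52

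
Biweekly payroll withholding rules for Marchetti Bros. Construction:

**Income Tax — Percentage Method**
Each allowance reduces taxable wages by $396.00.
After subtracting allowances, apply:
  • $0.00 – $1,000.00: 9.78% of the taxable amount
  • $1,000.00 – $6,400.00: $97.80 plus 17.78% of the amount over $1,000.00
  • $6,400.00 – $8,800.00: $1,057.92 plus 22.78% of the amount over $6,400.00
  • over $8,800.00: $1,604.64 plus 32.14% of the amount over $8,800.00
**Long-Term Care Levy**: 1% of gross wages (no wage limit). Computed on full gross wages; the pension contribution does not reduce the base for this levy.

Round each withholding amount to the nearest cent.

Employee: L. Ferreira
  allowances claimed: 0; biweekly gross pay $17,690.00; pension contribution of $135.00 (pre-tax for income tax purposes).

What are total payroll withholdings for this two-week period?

$4,595.40

Income Tax: taxable = $17,690.00 − $135.00 = $17,555.00
  $1,604.64 + 32.14% × ($17,555.00 − $8,800.00) = $1,604.64 + 32.14% × $8,755.00 = $4,418.50
Long-Term Care Levy: 1% × $17,690.00 = $176.90
Total: $4,418.50 + $176.90 = $4,595.40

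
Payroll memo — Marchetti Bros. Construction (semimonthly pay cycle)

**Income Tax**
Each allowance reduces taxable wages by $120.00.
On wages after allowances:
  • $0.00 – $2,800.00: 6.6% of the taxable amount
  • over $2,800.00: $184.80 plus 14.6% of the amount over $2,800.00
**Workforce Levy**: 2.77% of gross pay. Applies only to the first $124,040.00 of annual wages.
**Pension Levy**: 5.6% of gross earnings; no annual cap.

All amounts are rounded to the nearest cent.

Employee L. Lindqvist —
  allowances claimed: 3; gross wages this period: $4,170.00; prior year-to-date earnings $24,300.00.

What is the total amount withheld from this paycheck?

$681.29

Income Tax: taxable = $4,170.00 − 3×$120.00 = $3,810.00
  $184.80 + 14.6% × ($3,810.00 − $2,800.00) = $184.80 + 14.6% × $1,010.00 = $332.26
Workforce Levy: 2.77% × $4,170.00 = $115.51
Pension Levy: 5.6% × $4,170.00 = $233.52
Total: $332.26 + $115.51 + $233.52 = $681.29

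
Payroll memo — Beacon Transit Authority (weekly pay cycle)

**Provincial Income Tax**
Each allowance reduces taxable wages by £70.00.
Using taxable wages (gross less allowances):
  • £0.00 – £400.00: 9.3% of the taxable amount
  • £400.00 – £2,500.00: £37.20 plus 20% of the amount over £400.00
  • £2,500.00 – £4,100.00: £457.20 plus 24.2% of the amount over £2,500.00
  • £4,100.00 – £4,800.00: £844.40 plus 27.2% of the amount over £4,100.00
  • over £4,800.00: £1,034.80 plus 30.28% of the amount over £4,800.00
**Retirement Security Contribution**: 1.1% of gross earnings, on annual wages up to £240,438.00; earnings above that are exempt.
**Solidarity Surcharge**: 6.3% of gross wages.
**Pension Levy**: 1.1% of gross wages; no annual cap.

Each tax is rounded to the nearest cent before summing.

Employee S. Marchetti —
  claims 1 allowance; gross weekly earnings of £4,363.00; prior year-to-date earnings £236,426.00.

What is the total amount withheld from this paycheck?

Provincial Income Tax: taxable = £4,363.00 − 1×£70.00 = £4,293.00
  £844.40 + 27.2% × (£4,293.00 − £4,100.00) = £844.40 + 27.2% × £193.00 = £896.90
Retirement Security Contribution: cap £240,438.00 − YTD £236,426.00 = £4,012.00 subject; 1.1% × £4,012.00 = £44.13
Solidarity Surcharge: 6.3% × £4,363.00 = £274.87
Pension Levy: 1.1% × £4,363.00 = £47.99
Total: £896.90 + £44.13 + £274.87 + £47.99 = £1,263.89

£1,263.89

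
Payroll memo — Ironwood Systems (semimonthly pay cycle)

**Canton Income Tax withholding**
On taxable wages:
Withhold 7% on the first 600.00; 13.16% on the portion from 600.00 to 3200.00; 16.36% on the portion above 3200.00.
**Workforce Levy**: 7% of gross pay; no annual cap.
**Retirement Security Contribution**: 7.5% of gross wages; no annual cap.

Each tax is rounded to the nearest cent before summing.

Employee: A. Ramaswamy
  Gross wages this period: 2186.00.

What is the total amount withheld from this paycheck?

Canton Income Tax: taxable = 2186.00
  42.00 + 13.16% × (2186.00 − 600.00) = 42.00 + 13.16% × 1586.00 = 250.72
Workforce Levy: 7% × 2186.00 = 153.02
Retirement Security Contribution: 7.5% × 2186.00 = 163.95
Total: 250.72 + 153.02 + 163.95 = 567.69

567.69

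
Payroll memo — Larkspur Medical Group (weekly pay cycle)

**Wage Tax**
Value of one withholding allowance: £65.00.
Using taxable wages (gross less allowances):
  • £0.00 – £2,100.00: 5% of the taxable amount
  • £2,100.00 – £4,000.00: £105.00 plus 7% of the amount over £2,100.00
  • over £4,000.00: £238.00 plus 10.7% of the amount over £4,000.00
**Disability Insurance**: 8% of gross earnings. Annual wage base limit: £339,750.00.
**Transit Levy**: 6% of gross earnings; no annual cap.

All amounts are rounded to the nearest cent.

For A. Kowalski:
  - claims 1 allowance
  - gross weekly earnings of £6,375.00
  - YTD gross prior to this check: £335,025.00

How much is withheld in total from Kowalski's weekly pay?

£1,245.67

Wage Tax: taxable = £6,375.00 − 1×£65.00 = £6,310.00
  £238.00 + 10.7% × (£6,310.00 − £4,000.00) = £238.00 + 10.7% × £2,310.00 = £485.17
Disability Insurance: cap £339,750.00 − YTD £335,025.00 = £4,725.00 subject; 8% × £4,725.00 = £378.00
Transit Levy: 6% × £6,375.00 = £382.50
Total: £485.17 + £378.00 + £382.50 = £1,245.67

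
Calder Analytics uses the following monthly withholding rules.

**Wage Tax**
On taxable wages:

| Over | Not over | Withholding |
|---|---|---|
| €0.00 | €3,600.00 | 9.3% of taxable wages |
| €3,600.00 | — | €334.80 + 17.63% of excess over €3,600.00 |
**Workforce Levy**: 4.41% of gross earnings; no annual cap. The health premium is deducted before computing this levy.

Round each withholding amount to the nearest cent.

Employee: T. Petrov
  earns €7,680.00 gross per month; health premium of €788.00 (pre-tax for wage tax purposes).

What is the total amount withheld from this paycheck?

€1,219.12

Wage Tax: taxable = €7,680.00 − €788.00 = €6,892.00
  €334.80 + 17.63% × (€6,892.00 − €3,600.00) = €334.80 + 17.63% × €3,292.00 = €915.18
Workforce Levy: 4.41% × €6,892.00 = €303.94
Total: €915.18 + €303.94 = €1,219.12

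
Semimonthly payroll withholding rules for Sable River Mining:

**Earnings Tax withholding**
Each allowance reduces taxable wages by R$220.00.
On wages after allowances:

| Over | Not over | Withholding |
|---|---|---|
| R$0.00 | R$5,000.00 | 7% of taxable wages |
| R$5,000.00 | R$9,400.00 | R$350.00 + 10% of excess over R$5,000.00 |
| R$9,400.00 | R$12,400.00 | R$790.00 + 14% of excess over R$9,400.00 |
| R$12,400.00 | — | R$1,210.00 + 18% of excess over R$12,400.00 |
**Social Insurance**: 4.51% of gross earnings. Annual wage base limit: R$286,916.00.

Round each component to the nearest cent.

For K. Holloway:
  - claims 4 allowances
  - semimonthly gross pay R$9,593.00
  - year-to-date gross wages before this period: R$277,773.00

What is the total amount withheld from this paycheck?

Earnings Tax: taxable = R$9,593.00 − 4×R$220.00 = R$8,713.00
  R$350.00 + 10% × (R$8,713.00 − R$5,000.00) = R$350.00 + 10% × R$3,713.00 = R$721.30
Social Insurance: cap R$286,916.00 − YTD R$277,773.00 = R$9,143.00 subject; 4.51% × R$9,143.00 = R$412.35
Total: R$721.30 + R$412.35 = R$1,133.65

R$1,133.65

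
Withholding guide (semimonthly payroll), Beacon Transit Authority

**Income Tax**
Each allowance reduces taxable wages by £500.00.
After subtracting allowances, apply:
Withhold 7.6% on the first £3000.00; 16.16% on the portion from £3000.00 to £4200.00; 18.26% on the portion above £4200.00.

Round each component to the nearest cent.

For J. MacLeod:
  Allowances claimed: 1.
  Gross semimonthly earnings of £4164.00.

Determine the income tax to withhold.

£335.30

Income Tax: taxable = £4164.00 − 1×£500.00 = £3664.00
  £228.00 + 16.16% × (£3664.00 − £3000.00) = £228.00 + 16.16% × £664.00 = £335.30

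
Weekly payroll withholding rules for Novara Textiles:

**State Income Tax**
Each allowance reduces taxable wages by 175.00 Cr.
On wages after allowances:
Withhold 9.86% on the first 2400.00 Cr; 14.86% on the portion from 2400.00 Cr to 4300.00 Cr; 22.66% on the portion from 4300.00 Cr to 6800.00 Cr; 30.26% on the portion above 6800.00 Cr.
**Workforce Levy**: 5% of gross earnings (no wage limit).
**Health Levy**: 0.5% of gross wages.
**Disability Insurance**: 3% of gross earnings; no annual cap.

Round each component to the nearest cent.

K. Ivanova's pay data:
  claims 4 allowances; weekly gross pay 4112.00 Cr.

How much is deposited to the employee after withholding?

State Income Tax: taxable = 4112.00 Cr − 4×175.00 Cr = 3412.00 Cr
  236.64 Cr + 14.86% × (3412.00 Cr − 2400.00 Cr) = 236.64 Cr + 14.86% × 1012.00 Cr = 387.02 Cr
Workforce Levy: 5% × 4112.00 Cr = 205.60 Cr
Health Levy: 0.5% × 4112.00 Cr = 20.56 Cr
Disability Insurance: 3% × 4112.00 Cr = 123.36 Cr
Total withheld: 387.02 Cr + 205.60 Cr + 20.56 Cr + 123.36 Cr = 736.54 Cr
Net pay: 4112.00 Cr − 736.54 Cr = 3375.46 Cr

3375.46 Cr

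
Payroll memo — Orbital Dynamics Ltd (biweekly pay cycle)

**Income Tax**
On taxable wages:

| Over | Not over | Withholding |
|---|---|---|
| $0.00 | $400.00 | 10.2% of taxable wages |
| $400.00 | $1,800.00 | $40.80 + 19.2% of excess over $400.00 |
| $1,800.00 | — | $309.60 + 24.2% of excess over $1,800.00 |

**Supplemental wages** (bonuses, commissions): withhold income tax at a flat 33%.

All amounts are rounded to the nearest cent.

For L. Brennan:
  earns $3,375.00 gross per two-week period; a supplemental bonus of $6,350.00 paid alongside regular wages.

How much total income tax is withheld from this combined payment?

Income Tax: taxable = $3,375.00
  $309.60 + 24.2% × ($3,375.00 − $1,800.00) = $309.60 + 24.2% × $1,575.00 = $690.75
Supplemental (33% flat on bonus): 33% × $6,350.00 = $2,095.50
Total income tax: $690.75 + $2,095.50 = $2,786.25

$2,786.25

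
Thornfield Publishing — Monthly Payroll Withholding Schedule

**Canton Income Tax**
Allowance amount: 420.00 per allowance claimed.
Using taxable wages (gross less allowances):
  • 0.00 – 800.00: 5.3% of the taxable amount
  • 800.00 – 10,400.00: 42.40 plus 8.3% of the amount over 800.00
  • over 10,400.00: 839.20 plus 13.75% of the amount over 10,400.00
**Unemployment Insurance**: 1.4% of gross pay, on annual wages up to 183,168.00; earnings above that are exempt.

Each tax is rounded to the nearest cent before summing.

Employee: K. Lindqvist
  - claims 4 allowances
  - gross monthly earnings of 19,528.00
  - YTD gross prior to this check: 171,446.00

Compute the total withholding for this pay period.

2,027.41

Canton Income Tax: taxable = 19,528.00 − 4×420.00 = 17,848.00
  839.20 + 13.75% × (17,848.00 − 10,400.00) = 839.20 + 13.75% × 7,448.00 = 1,863.30
Unemployment Insurance: cap 183,168.00 − YTD 171,446.00 = 11,722.00 subject; 1.4% × 11,722.00 = 164.11
Total: 1,863.30 + 164.11 = 2,027.41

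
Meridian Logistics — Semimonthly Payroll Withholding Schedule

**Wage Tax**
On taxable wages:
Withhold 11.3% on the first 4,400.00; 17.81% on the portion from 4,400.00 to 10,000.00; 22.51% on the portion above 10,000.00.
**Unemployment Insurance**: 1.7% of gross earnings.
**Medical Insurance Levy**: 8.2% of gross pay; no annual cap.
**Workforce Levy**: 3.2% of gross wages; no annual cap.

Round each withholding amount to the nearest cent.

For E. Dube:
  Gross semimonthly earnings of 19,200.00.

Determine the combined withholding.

Wage Tax: taxable = 19,200.00
  1,494.56 + 22.51% × (19,200.00 − 10,000.00) = 1,494.56 + 22.51% × 9,200.00 = 3,565.48
Unemployment Insurance: 1.7% × 19,200.00 = 326.40
Medical Insurance Levy: 8.2% × 19,200.00 = 1,574.40
Workforce Levy: 3.2% × 19,200.00 = 614.40
Total: 3,565.48 + 326.40 + 1,574.40 + 614.40 = 6,080.68

6,080.68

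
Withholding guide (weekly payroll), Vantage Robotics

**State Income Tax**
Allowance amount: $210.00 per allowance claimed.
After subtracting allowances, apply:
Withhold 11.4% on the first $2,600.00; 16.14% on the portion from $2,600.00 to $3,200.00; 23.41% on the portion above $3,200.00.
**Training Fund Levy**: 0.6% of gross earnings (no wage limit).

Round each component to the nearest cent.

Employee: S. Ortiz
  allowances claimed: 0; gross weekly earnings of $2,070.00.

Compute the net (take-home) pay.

State Income Tax: taxable = $2,070.00
  11.4% × $2,070.00 = $235.98
Training Fund Levy: 0.6% × $2,070.00 = $12.42
Total withheld: $235.98 + $12.42 = $248.40
Net pay: $2,070.00 − $248.40 = $1,821.60

$1,821.60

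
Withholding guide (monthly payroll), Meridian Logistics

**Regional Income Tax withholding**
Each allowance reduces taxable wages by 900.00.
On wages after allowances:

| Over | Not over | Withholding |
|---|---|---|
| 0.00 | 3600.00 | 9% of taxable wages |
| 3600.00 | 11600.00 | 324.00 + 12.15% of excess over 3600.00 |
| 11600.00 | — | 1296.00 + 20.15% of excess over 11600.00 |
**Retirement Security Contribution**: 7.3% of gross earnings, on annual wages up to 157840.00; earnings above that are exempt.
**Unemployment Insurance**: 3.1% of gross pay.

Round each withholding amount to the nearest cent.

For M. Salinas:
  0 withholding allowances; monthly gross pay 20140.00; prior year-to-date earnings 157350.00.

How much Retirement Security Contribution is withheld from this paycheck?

35.77

Retirement Security Contribution: cap 157840.00 − YTD 157350.00 = 490.00 subject; 7.3% × 490.00 = 35.77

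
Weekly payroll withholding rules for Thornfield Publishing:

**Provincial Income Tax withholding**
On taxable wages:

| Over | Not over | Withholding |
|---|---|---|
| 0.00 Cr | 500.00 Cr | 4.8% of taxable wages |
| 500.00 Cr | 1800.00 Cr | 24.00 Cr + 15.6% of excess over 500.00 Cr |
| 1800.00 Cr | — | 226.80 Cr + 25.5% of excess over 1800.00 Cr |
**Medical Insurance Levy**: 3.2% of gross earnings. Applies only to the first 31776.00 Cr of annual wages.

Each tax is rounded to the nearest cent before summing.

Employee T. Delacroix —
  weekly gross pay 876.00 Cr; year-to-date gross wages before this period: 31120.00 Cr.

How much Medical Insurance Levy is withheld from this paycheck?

Medical Insurance Levy: cap 31776.00 Cr − YTD 31120.00 Cr = 656.00 Cr subject; 3.2% × 656.00 Cr = 20.99 Cr

20.99 Cr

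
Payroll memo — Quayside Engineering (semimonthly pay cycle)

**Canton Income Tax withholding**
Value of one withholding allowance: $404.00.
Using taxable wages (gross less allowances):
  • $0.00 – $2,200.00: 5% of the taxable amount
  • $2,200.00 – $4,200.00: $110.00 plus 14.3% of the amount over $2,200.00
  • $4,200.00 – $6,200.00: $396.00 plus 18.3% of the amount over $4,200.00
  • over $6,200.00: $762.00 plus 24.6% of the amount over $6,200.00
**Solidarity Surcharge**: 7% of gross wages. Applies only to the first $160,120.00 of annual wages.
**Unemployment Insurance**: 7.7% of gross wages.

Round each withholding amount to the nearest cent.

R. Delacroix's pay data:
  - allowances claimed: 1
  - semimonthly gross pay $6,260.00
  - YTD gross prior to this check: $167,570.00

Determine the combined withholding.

$1,181.07

Canton Income Tax: taxable = $6,260.00 − 1×$404.00 = $5,856.00
  $396.00 + 18.3% × ($5,856.00 − $4,200.00) = $396.00 + 18.3% × $1,656.00 = $699.05
Solidarity Surcharge: YTD $167,570.00 ≥ cap $160,120.00 → $0.00
Unemployment Insurance: 7.7% × $6,260.00 = $482.02
Total: $699.05 + $0.00 + $482.02 = $1,181.07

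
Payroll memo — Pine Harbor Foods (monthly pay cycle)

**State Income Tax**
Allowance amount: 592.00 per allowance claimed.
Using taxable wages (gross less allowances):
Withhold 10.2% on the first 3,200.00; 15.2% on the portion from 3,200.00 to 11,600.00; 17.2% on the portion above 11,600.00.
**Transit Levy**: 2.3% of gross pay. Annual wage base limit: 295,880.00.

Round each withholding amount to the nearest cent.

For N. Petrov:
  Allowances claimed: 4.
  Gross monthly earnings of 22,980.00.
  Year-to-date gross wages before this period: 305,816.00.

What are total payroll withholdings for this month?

3,153.26

State Income Tax: taxable = 22,980.00 − 4×592.00 = 20,612.00
  1,603.20 + 17.2% × (20,612.00 − 11,600.00) = 1,603.20 + 17.2% × 9,012.00 = 3,153.26
Transit Levy: YTD 305,816.00 ≥ cap 295,880.00 → 0.00
Total: 3,153.26 + 0.00 = 3,153.26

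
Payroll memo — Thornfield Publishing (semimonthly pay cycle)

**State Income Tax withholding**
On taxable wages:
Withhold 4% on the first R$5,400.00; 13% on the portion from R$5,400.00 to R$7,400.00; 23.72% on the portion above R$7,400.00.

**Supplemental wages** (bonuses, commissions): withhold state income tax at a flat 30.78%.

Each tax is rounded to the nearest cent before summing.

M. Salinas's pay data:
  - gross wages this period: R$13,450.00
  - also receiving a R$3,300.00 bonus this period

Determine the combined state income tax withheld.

State Income Tax: taxable = R$13,450.00
  R$476.00 + 23.72% × (R$13,450.00 − R$7,400.00) = R$476.00 + 23.72% × R$6,050.00 = R$1,911.06
Supplemental (30.78% flat on bonus): 30.78% × R$3,300.00 = R$1,015.74
Total state income tax: R$1,911.06 + R$1,015.74 = R$2,926.80

R$2,926.80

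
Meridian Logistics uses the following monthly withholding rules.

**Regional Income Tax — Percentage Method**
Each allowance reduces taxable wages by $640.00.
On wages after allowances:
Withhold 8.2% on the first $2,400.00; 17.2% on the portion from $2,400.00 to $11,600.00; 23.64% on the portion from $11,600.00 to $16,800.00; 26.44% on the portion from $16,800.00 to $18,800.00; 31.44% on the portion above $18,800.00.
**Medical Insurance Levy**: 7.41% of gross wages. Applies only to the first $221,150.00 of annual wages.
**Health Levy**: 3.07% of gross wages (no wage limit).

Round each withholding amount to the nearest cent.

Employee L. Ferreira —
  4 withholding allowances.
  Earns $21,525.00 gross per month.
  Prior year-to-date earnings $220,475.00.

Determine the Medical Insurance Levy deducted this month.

$50.02

Medical Insurance Levy: cap $221,150.00 − YTD $220,475.00 = $675.00 subject; 7.41% × $675.00 = $50.02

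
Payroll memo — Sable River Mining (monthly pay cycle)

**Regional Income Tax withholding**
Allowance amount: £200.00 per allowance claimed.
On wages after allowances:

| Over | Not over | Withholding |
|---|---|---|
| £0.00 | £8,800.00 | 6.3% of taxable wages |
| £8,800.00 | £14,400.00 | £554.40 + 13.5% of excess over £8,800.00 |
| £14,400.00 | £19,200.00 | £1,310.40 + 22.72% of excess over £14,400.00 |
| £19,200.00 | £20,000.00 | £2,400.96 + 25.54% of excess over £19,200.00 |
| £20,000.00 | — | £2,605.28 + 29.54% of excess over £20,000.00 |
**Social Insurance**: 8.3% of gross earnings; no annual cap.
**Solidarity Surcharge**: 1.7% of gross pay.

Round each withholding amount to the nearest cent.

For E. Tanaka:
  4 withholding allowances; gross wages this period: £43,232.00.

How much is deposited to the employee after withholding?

Regional Income Tax: taxable = £43,232.00 − 4×£200.00 = £42,432.00
  £2,605.28 + 29.54% × (£42,432.00 − £20,000.00) = £2,605.28 + 29.54% × £22,432.00 = £9,231.69
Social Insurance: 8.3% × £43,232.00 = £3,588.26
Solidarity Surcharge: 1.7% × £43,232.00 = £734.94
Total withheld: £9,231.69 + £3,588.26 + £734.94 = £13,554.89
Net pay: £43,232.00 − £13,554.89 = £29,677.11

£29,677.11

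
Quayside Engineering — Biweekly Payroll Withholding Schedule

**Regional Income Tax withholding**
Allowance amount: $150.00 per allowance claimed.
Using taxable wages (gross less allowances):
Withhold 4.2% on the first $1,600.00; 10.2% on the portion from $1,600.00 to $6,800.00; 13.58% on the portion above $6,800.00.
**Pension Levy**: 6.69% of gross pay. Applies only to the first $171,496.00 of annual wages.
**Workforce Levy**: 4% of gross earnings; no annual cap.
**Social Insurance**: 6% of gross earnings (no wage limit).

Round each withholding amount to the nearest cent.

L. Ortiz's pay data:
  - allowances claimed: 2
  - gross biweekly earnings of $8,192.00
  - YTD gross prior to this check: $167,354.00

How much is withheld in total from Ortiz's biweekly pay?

Regional Income Tax: taxable = $8,192.00 − 2×$150.00 = $7,892.00
  $597.60 + 13.58% × ($7,892.00 − $6,800.00) = $597.60 + 13.58% × $1,092.00 = $745.89
Pension Levy: cap $171,496.00 − YTD $167,354.00 = $4,142.00 subject; 6.69% × $4,142.00 = $277.10
Workforce Levy: 4% × $8,192.00 = $327.68
Social Insurance: 6% × $8,192.00 = $491.52
Total: $745.89 + $277.10 + $327.68 + $491.52 = $1,842.19

$1,842.19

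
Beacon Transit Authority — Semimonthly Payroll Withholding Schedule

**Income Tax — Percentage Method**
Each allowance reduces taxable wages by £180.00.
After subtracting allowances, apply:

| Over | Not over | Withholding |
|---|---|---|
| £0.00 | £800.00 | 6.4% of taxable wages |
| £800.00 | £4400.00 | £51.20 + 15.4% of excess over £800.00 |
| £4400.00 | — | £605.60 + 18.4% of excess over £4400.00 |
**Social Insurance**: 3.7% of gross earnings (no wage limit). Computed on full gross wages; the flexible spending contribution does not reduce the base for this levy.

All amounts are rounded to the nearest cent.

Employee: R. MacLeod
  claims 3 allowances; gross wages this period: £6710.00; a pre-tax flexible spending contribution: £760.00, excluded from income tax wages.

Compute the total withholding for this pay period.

Income Tax: taxable = £6710.00 − £760.00 − 3×£180.00 = £5410.00
  £605.60 + 18.4% × (£5410.00 − £4400.00) = £605.60 + 18.4% × £1010.00 = £791.44
Social Insurance: 3.7% × £6710.00 = £248.27
Total: £791.44 + £248.27 = £1039.71

£1039.71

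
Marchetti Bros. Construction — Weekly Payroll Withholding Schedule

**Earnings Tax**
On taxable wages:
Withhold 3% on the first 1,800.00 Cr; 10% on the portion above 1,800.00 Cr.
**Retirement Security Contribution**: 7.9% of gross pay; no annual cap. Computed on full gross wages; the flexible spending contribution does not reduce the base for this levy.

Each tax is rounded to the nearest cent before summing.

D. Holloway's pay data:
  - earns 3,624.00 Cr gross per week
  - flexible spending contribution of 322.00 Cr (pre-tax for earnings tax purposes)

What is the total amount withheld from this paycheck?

Earnings Tax: taxable = 3,624.00 Cr − 322.00 Cr = 3,302.00 Cr
  54.00 Cr + 10% × (3,302.00 Cr − 1,800.00 Cr) = 54.00 Cr + 10% × 1,502.00 Cr = 204.20 Cr
Retirement Security Contribution: 7.9% × 3,624.00 Cr = 286.30 Cr
Total: 204.20 Cr + 286.30 Cr = 490.50 Cr

490.50 Cr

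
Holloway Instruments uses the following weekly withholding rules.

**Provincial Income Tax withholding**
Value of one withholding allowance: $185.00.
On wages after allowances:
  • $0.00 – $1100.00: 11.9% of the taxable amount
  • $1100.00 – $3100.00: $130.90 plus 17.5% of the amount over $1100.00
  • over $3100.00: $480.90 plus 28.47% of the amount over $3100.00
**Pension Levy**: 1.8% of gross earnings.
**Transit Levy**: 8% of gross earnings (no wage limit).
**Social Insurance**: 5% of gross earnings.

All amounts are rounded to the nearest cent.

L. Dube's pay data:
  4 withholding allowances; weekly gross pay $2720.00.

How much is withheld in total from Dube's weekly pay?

Provincial Income Tax: taxable = $2720.00 − 4×$185.00 = $1980.00
  $130.90 + 17.5% × ($1980.00 − $1100.00) = $130.90 + 17.5% × $880.00 = $284.90
Pension Levy: 1.8% × $2720.00 = $48.96
Transit Levy: 8% × $2720.00 = $217.60
Social Insurance: 5% × $2720.00 = $136.00
Total: $284.90 + $48.96 + $217.60 + $136.00 = $687.46

$687.46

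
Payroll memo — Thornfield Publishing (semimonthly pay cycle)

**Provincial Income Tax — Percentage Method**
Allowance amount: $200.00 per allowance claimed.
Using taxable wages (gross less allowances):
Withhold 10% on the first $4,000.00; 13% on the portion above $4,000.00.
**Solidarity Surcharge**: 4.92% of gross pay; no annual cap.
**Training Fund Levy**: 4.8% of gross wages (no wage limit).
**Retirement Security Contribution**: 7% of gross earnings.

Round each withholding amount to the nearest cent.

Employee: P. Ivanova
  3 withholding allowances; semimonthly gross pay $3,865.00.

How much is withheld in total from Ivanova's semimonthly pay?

Provincial Income Tax: taxable = $3,865.00 − 3×$200.00 = $3,265.00
  10% × $3,265.00 = $326.50
Solidarity Surcharge: 4.92% × $3,865.00 = $190.16
Training Fund Levy: 4.8% × $3,865.00 = $185.52
Retirement Security Contribution: 7% × $3,865.00 = $270.55
Total: $326.50 + $190.16 + $185.52 + $270.55 = $972.73

$972.73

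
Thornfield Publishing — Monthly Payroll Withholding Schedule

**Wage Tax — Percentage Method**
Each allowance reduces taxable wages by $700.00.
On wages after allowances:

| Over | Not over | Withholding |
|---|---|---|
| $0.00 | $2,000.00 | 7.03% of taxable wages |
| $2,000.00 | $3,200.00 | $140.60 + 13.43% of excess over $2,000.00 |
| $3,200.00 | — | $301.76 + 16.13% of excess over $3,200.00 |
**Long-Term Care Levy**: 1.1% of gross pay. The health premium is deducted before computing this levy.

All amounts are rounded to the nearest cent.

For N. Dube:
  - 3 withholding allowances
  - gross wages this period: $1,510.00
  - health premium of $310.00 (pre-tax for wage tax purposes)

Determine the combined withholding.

Wage Tax: taxable = $1,510.00 − $310.00 − 3×$700.00 = $-900.00
  Taxable ≤ 0 → $0.00
Long-Term Care Levy: 1.1% × $1,200.00 = $13.20
Total: $0.00 + $13.20 = $13.20

$13.20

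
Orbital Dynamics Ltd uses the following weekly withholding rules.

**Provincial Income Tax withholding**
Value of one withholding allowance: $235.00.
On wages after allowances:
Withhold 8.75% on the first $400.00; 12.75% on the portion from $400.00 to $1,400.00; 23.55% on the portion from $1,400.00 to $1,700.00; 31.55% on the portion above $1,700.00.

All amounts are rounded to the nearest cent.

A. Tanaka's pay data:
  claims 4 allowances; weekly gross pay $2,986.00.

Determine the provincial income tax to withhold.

Provincial Income Tax: taxable = $2,986.00 − 4×$235.00 = $2,046.00
  $233.15 + 31.55% × ($2,046.00 − $1,700.00) = $233.15 + 31.55% × $346.00 = $342.31

$342.31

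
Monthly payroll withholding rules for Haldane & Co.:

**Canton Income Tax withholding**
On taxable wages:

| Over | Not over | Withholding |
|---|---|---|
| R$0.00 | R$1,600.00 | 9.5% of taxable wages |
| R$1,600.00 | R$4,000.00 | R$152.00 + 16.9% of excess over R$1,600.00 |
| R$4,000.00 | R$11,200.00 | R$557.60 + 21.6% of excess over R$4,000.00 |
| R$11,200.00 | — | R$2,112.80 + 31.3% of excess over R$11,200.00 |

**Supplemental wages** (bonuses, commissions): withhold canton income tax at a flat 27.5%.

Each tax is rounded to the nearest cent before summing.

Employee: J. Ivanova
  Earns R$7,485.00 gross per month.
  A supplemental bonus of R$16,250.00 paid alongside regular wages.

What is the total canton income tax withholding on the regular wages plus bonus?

R$5,779.11

Canton Income Tax: taxable = R$7,485.00
  R$557.60 + 21.6% × (R$7,485.00 − R$4,000.00) = R$557.60 + 21.6% × R$3,485.00 = R$1,310.36
Supplemental (27.5% flat on bonus): 27.5% × R$16,250.00 = R$4,468.75
Total canton income tax: R$1,310.36 + R$4,468.75 = R$5,779.11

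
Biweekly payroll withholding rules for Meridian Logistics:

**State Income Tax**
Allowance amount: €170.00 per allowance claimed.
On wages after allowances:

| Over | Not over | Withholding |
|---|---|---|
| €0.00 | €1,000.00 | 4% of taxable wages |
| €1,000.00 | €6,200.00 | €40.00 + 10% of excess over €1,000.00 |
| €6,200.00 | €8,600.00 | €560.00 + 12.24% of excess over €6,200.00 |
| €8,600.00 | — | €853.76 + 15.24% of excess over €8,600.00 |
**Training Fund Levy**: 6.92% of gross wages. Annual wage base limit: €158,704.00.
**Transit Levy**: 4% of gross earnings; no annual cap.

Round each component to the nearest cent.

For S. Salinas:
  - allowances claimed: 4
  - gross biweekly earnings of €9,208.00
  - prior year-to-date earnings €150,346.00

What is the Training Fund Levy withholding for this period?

Training Fund Levy: cap €158,704.00 − YTD €150,346.00 = €8,358.00 subject; 6.92% × €8,358.00 = €578.37

€578.37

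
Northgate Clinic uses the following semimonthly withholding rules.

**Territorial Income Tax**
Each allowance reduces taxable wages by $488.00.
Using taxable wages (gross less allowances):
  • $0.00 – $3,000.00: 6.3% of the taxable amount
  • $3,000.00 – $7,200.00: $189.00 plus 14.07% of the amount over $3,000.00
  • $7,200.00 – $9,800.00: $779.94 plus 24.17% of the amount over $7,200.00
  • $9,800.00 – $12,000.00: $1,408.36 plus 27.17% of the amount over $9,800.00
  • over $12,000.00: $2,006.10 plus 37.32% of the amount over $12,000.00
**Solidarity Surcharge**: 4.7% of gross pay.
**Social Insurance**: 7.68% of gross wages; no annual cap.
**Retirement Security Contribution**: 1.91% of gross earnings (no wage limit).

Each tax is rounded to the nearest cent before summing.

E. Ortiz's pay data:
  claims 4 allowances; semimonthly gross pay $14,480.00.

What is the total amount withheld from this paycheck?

Territorial Income Tax: taxable = $14,480.00 − 4×$488.00 = $12,528.00
  $2,006.10 + 37.32% × ($12,528.00 − $12,000.00) = $2,006.10 + 37.32% × $528.00 = $2,203.15
Solidarity Surcharge: 4.7% × $14,480.00 = $680.56
Social Insurance: 7.68% × $14,480.00 = $1,112.06
Retirement Security Contribution: 1.91% × $14,480.00 = $276.57
Total: $2,203.15 + $680.56 + $1,112.06 + $276.57 = $4,272.34

$4,272.34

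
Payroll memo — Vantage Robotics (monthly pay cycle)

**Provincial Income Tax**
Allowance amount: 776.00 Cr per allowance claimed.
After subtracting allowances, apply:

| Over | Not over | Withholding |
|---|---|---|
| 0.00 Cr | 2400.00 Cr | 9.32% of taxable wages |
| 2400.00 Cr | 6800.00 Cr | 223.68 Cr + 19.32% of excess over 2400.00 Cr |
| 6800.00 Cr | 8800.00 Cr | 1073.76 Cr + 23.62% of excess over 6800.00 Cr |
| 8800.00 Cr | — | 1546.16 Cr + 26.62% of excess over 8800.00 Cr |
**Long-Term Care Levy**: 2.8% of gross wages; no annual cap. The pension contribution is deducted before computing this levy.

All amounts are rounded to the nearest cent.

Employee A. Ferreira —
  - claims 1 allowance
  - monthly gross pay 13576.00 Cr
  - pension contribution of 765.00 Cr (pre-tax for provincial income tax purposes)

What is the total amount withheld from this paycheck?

2766.03 Cr

Provincial Income Tax: taxable = 13576.00 Cr − 765.00 Cr − 1×776.00 Cr = 12035.00 Cr
  1546.16 Cr + 26.62% × (12035.00 Cr − 8800.00 Cr) = 1546.16 Cr + 26.62% × 3235.00 Cr = 2407.32 Cr
Long-Term Care Levy: 2.8% × 12811.00 Cr = 358.71 Cr
Total: 2407.32 Cr + 358.71 Cr = 2766.03 Cr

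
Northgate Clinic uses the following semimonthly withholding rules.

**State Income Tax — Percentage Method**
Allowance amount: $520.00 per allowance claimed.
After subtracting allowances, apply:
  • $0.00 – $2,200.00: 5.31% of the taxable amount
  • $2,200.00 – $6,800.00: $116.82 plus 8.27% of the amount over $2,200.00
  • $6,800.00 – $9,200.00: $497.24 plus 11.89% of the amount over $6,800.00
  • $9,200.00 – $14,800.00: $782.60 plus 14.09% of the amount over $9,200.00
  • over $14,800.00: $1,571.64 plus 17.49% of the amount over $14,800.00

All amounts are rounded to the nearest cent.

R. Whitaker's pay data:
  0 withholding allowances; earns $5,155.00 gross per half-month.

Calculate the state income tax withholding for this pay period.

$361.20

State Income Tax: taxable = $5,155.00
  $116.82 + 8.27% × ($5,155.00 − $2,200.00) = $116.82 + 8.27% × $2,955.00 = $361.20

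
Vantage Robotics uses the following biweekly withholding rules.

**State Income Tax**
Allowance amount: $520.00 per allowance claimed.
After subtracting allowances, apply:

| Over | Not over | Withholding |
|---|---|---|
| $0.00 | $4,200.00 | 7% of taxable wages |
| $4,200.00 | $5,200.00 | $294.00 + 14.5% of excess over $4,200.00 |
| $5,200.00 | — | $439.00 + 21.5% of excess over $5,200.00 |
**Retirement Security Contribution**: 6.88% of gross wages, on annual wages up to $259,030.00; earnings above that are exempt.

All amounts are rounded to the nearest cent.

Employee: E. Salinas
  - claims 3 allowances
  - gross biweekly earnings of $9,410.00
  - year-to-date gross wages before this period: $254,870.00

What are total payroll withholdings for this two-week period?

$1,294.96

State Income Tax: taxable = $9,410.00 − 3×$520.00 = $7,850.00
  $439.00 + 21.5% × ($7,850.00 − $5,200.00) = $439.00 + 21.5% × $2,650.00 = $1,008.75
Retirement Security Contribution: cap $259,030.00 − YTD $254,870.00 = $4,160.00 subject; 6.88% × $4,160.00 = $286.21
Total: $1,008.75 + $286.21 = $1,294.96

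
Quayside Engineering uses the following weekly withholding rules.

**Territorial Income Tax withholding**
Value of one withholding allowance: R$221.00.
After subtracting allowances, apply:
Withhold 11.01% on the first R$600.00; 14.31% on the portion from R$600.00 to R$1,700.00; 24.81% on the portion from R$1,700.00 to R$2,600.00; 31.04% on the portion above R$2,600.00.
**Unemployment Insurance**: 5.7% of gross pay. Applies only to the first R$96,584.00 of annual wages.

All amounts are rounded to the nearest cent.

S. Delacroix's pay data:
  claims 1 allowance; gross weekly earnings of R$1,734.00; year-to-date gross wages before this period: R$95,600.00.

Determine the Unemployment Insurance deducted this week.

Unemployment Insurance: cap R$96,584.00 − YTD R$95,600.00 = R$984.00 subject; 5.7% × R$984.00 = R$56.09

R$56.09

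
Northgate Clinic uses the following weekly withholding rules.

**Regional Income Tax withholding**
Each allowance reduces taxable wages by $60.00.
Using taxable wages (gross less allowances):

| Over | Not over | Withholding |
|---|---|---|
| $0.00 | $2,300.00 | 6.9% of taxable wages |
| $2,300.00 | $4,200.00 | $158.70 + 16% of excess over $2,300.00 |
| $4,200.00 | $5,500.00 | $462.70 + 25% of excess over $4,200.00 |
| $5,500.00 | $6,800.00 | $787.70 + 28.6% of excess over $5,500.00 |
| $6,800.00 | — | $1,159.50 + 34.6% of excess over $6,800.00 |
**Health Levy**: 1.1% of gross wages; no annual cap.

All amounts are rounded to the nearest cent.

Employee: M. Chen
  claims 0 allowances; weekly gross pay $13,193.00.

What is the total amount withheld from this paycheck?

$3,516.60

Regional Income Tax: taxable = $13,193.00
  $1,159.50 + 34.6% × ($13,193.00 − $6,800.00) = $1,159.50 + 34.6% × $6,393.00 = $3,371.48
Health Levy: 1.1% × $13,193.00 = $145.12
Total: $3,371.48 + $145.12 = $3,516.60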